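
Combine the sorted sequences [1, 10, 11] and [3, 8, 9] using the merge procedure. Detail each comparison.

Merging process:

Compare 1 vs 3: take 1 from left. Merged: [1]
Compare 10 vs 3: take 3 from right. Merged: [1, 3]
Compare 10 vs 8: take 8 from right. Merged: [1, 3, 8]
Compare 10 vs 9: take 9 from right. Merged: [1, 3, 8, 9]
Append remaining from left: [10, 11]. Merged: [1, 3, 8, 9, 10, 11]

Final merged array: [1, 3, 8, 9, 10, 11]
Total comparisons: 4

The merged array is [1, 3, 8, 9, 10, 11], requiring 4 comparisons. The merge step runs in O(n) time where n is the total number of elements.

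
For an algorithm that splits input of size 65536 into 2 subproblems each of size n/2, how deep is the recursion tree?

For divide and conquer with division factor 2:

Problem sizes at each level:
Level 0: 65536
Level 1: 32768
Level 2: 16384
Level 3: 8192
Level 4: 4096
Level 5: 2048
Level 6: 1024
Level 7: 512
Level 8: 256
Level 9: 128
Level 10: 64
Level 11: 32
Level 12: 16
Level 13: 8
Level 14: 4
Level 15: 2
Level 16: 1

The root is level 0 and the size-1 base case is level 16 (the tree spans levels 0 through 16, i.e. 17 levels counting the root), so the depth is the number of divisions: log_2(65536) = 16

The recursion tree depth is log_2(65536) = 16. At each level, the problem size is divided by 2, so it takes 16 divisions to reduce to a base case of size 1. The algorithm makes 2 recursive calls at each level.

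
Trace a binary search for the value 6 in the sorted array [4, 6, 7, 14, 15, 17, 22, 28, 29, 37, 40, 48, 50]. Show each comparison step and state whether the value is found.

Binary search for 6 in [4, 6, 7, 14, 15, 17, 22, 28, 29, 37, 40, 48, 50]:

lo=0, hi=12, mid=6, arr[mid]=22 -> 22 > 6, search left half
lo=0, hi=5, mid=2, arr[mid]=7 -> 7 > 6, search left half
lo=0, hi=1, mid=0, arr[mid]=4 -> 4 < 6, search right half
lo=1, hi=1, mid=1, arr[mid]=6 -> Found target at index 1!

Binary search finds 6 at index 1 after 4 comparisons. The search repeatedly halves the search space by comparing with the middle element.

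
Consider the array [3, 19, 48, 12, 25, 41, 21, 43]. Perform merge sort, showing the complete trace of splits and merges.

Merge sort trace:

Split: [3, 19, 48, 12, 25, 41, 21, 43] -> [3, 19, 48, 12] and [25, 41, 21, 43]
  Split: [3, 19, 48, 12] -> [3, 19] and [48, 12]
    Split: [3, 19] -> [3] and [19]
    Merge: [3] + [19] -> [3, 19]
    Split: [48, 12] -> [48] and [12]
    Merge: [48] + [12] -> [12, 48]
  Merge: [3, 19] + [12, 48] -> [3, 12, 19, 48]
  Split: [25, 41, 21, 43] -> [25, 41] and [21, 43]
    Split: [25, 41] -> [25] and [41]
    Merge: [25] + [41] -> [25, 41]
    Split: [21, 43] -> [21] and [43]
    Merge: [21] + [43] -> [21, 43]
  Merge: [25, 41] + [21, 43] -> [21, 25, 41, 43]
Merge: [3, 12, 19, 48] + [21, 25, 41, 43] -> [3, 12, 19, 21, 25, 41, 43, 48]

Final sorted array: [3, 12, 19, 21, 25, 41, 43, 48]

The merge sort proceeds by recursively splitting the array and merging sorted halves.
After all merges, the sorted array is [3, 12, 19, 21, 25, 41, 43, 48].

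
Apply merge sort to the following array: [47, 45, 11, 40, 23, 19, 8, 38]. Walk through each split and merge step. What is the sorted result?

Merge sort trace:

Split: [47, 45, 11, 40, 23, 19, 8, 38] -> [47, 45, 11, 40] and [23, 19, 8, 38]
  Split: [47, 45, 11, 40] -> [47, 45] and [11, 40]
    Split: [47, 45] -> [47] and [45]
    Merge: [47] + [45] -> [45, 47]
    Split: [11, 40] -> [11] and [40]
    Merge: [11] + [40] -> [11, 40]
  Merge: [45, 47] + [11, 40] -> [11, 40, 45, 47]
  Split: [23, 19, 8, 38] -> [23, 19] and [8, 38]
    Split: [23, 19] -> [23] and [19]
    Merge: [23] + [19] -> [19, 23]
    Split: [8, 38] -> [8] and [38]
    Merge: [8] + [38] -> [8, 38]
  Merge: [19, 23] + [8, 38] -> [8, 19, 23, 38]
Merge: [11, 40, 45, 47] + [8, 19, 23, 38] -> [8, 11, 19, 23, 38, 40, 45, 47]

Final sorted array: [8, 11, 19, 23, 38, 40, 45, 47]

The merge sort proceeds by recursively splitting the array and merging sorted halves.
After all merges, the sorted array is [8, 11, 19, 23, 38, 40, 45, 47].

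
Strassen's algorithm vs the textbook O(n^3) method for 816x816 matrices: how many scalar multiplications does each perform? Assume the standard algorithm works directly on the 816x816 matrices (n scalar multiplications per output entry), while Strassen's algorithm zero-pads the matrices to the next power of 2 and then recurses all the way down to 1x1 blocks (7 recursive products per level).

Matrix multiplication for 816x816 matrices:

Strassen's algorithm requires power-of-2 dimensions. Pad 816x816 to 1024x1024 (next power of 2).

Standard algorithm: 816^3 = 543338496 multiplications
Strassen's algorithm: 7^(log2(1024)) = 7^10 = 282475249 multiplications
Savings: 543338496 - 282475249 = 260863247 multiplications

Standard: 543338496 multiplications (816^3). Strassen: 282475249 multiplications (7^10, after padding to 1024x1024). Strassen reduces 8 recursive multiplications to 7 at each level.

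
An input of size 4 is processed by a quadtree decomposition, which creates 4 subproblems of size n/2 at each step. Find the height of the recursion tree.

For divide and conquer with division factor 2:

Problem sizes at each level:
Level 0: 4
Level 1: 2
Level 2: 1

The root is level 0 and the size-1 base case is level 2 (the tree spans levels 0 through 2, i.e. 3 levels counting the root), so the depth is the number of divisions: log_2(4) = 2

The recursion tree depth is log_2(4) = 2. At each level, the problem size is divided by 2, so it takes 2 divisions to reduce to a base case of size 1. The algorithm makes 4 recursive calls at each level.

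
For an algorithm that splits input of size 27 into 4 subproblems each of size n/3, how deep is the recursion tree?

For divide and conquer with division factor 3:

Problem sizes at each level:
Level 0: 27
Level 1: 9
Level 2: 3
Level 3: 1

The root is level 0 and the size-1 base case is level 3 (the tree spans levels 0 through 3, i.e. 4 levels counting the root), so the depth is the number of divisions: log_3(27) = 3

The recursion tree depth is log_3(27) = 3. At each level, the problem size is divided by 3, so it takes 3 divisions to reduce to a base case of size 1. The algorithm makes 4 recursive calls at each level.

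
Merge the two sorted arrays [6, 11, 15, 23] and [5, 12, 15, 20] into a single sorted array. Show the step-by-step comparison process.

Merging process:

Compare 6 vs 5: take 5 from right. Merged: [5]
Compare 6 vs 12: take 6 from left. Merged: [5, 6]
Compare 11 vs 12: take 11 from left. Merged: [5, 6, 11]
Compare 15 vs 12: take 12 from right. Merged: [5, 6, 11, 12]
Compare 15 vs 15: take 15 from left. Merged: [5, 6, 11, 12, 15]
Compare 23 vs 15: take 15 from right. Merged: [5, 6, 11, 12, 15, 15]
Compare 23 vs 20: take 20 from right. Merged: [5, 6, 11, 12, 15, 15, 20]
Append remaining from left: [23]. Merged: [5, 6, 11, 12, 15, 15, 20, 23]

Final merged array: [5, 6, 11, 12, 15, 15, 20, 23]
Total comparisons: 7

The merged array is [5, 6, 11, 12, 15, 15, 20, 23], requiring 7 comparisons. The merge step runs in O(n) time where n is the total number of elements.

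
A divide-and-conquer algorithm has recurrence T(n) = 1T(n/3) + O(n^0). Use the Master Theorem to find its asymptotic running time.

Master Theorem for T(n) = 1T(n/3) + O(n^0):

a = 1, b = 3, c = 0
log_b(a) = log_3(1) = 0.0000

Case 2: c = 0 = log_3(1) = 0.0000
T(n) = O(n^0 log n) = O(log n)

For T(n) = 1T(n/3) + O(n^0): log_3(1) = 0.0000. This is Case 2 of the Master Theorem (c = log_b(a), equal work at all levels), giving O(log n).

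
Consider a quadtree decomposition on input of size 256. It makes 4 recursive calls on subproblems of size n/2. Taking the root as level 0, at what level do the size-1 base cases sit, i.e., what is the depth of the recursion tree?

For divide and conquer with division factor 2:

Problem sizes at each level:
Level 0: 256
Level 1: 128
Level 2: 64
Level 3: 32
Level 4: 16
Level 5: 8
Level 6: 4
Level 7: 2
Level 8: 1

The root is level 0 and the size-1 base case is level 8 (the tree spans levels 0 through 8, i.e. 9 levels counting the root), so the depth is the number of divisions: log_2(256) = 8

The recursion tree depth is log_2(256) = 8. At each level, the problem size is divided by 2, so it takes 8 divisions to reduce to a base case of size 1. The algorithm makes 4 recursive calls at each level.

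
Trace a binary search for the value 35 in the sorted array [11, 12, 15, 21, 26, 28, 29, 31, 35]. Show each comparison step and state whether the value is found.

Binary search for 35 in [11, 12, 15, 21, 26, 28, 29, 31, 35]:

lo=0, hi=8, mid=4, arr[mid]=26 -> 26 < 35, search right half
lo=5, hi=8, mid=6, arr[mid]=29 -> 29 < 35, search right half
lo=7, hi=8, mid=7, arr[mid]=31 -> 31 < 35, search right half
lo=8, hi=8, mid=8, arr[mid]=35 -> Found target at index 8!

Binary search finds 35 at index 8 after 4 comparisons. The search repeatedly halves the search space by comparing with the middle element.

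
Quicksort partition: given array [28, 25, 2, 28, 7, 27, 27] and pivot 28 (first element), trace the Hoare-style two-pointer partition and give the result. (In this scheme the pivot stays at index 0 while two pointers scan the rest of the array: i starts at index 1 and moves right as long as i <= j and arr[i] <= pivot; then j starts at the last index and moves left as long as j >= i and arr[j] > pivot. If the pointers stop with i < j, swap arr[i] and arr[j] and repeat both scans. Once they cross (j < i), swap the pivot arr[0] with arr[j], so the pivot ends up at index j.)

Hoare-style two-pointer partition with pivot = 28:

Initial array: [28, 25, 2, 28, 7, 27, 27]

Pointers start at i = 1, j = 6.
i ends at 7, j ends at 6: the pointers have crossed (j < i), so scanning stops.

Swap pivot arr[0] with arr[6] to place pivot at position 6: [27, 25, 2, 28, 7, 27, 28]
Pivot position: 6

After partitioning with pivot 28, the array becomes [27, 25, 2, 28, 7, 27, 28]. The pivot is placed at index 6. All elements to the left of the pivot are <= 28, and all elements to the right are > 28.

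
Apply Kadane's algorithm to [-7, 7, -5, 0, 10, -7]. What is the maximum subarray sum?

Using Kadane's algorithm on [-7, 7, -5, 0, 10, -7]:

Scanning through the array:
Position 1 (value 7): max_ending_here = 7, max_so_far = 7
Position 2 (value -5): max_ending_here = 2, max_so_far = 7
Position 3 (value 0): max_ending_here = 2, max_so_far = 7
Position 4 (value 10): max_ending_here = 12, max_so_far = 12
Position 5 (value -7): max_ending_here = 5, max_so_far = 12

Maximum subarray: [7, -5, 0, 10]
Maximum sum: 12

The maximum subarray is [7, -5, 0, 10] with sum 12. This subarray runs from index 1 to index 4.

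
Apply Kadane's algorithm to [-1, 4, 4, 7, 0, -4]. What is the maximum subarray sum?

Using Kadane's algorithm on [-1, 4, 4, 7, 0, -4]:

Scanning through the array:
Position 1 (value 4): max_ending_here = 4, max_so_far = 4
Position 2 (value 4): max_ending_here = 8, max_so_far = 8
Position 3 (value 7): max_ending_here = 15, max_so_far = 15
Position 4 (value 0): max_ending_here = 15, max_so_far = 15
Position 5 (value -4): max_ending_here = 11, max_so_far = 15

Maximum subarray: [4, 4, 7]
Maximum sum: 15

The maximum subarray is [4, 4, 7] with sum 15. This subarray runs from index 1 to index 3.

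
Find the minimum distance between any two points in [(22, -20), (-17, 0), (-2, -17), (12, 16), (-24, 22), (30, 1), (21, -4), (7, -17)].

Computing all pairwise distances among 8 points:

d((22, -20), (-17, 0)) = 43.8292
d((22, -20), (-2, -17)) = 24.1868
d((22, -20), (12, 16)) = 37.3631
d((22, -20), (-24, 22)) = 62.2896
d((22, -20), (30, 1)) = 22.4722
d((22, -20), (21, -4)) = 16.0312
d((22, -20), (7, -17)) = 15.2971
d((-17, 0), (-2, -17)) = 22.6716
d((-17, 0), (12, 16)) = 33.121
d((-17, 0), (-24, 22)) = 23.0868
d((-17, 0), (30, 1)) = 47.0106
d((-17, 0), (21, -4)) = 38.2099
d((-17, 0), (7, -17)) = 29.4109
d((-2, -17), (12, 16)) = 35.8469
d((-2, -17), (-24, 22)) = 44.7772
d((-2, -17), (30, 1)) = 36.7151
d((-2, -17), (21, -4)) = 26.4197
d((-2, -17), (7, -17)) = 9.0 <-- minimum
d((12, 16), (-24, 22)) = 36.4966
d((12, 16), (30, 1)) = 23.4307
d((12, 16), (21, -4)) = 21.9317
d((12, 16), (7, -17)) = 33.3766
d((-24, 22), (30, 1)) = 57.9396
d((-24, 22), (21, -4)) = 51.9711
d((-24, 22), (7, -17)) = 49.8197
d((30, 1), (21, -4)) = 10.2956
d((30, 1), (7, -17)) = 29.2062
d((21, -4), (7, -17)) = 19.105

Closest pair: (-2, -17) and (7, -17) with distance 9.0

The closest pair is (-2, -17) and (7, -17) with Euclidean distance 9.0. For 8 points, brute-force pairwise comparison is shown above. For large n, the divide-and-conquer algorithm (sort by x, recurse on halves, check the dividing strip) achieves O(n log n).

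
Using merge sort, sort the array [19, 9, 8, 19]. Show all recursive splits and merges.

Merge sort trace:

Split: [19, 9, 8, 19] -> [19, 9] and [8, 19]
  Split: [19, 9] -> [19] and [9]
  Merge: [19] + [9] -> [9, 19]
  Split: [8, 19] -> [8] and [19]
  Merge: [8] + [19] -> [8, 19]
Merge: [9, 19] + [8, 19] -> [8, 9, 19, 19]

Final sorted array: [8, 9, 19, 19]

The merge sort proceeds by recursively splitting the array and merging sorted halves.
After all merges, the sorted array is [8, 9, 19, 19].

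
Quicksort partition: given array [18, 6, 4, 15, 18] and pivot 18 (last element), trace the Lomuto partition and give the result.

Lomuto partition with pivot = 18:

Initial array: [18, 6, 4, 15, 18]

arr[0]=18 <= 18: swap with position 0, array becomes [18, 6, 4, 15, 18]
arr[1]=6 <= 18: swap with position 1, array becomes [18, 6, 4, 15, 18]
arr[2]=4 <= 18: swap with position 2, array becomes [18, 6, 4, 15, 18]
arr[3]=15 <= 18: swap with position 3, array becomes [18, 6, 4, 15, 18]

Place pivot at position 4: [18, 6, 4, 15, 18]
Pivot position: 4

After partitioning with pivot 18, the array becomes [18, 6, 4, 15, 18]. The pivot is placed at index 4. All elements to the left of the pivot are <= 18, and all elements to the right are > 18.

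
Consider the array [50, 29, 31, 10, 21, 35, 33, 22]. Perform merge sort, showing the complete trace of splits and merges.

Merge sort trace:

Split: [50, 29, 31, 10, 21, 35, 33, 22] -> [50, 29, 31, 10] and [21, 35, 33, 22]
  Split: [50, 29, 31, 10] -> [50, 29] and [31, 10]
    Split: [50, 29] -> [50] and [29]
    Merge: [50] + [29] -> [29, 50]
    Split: [31, 10] -> [31] and [10]
    Merge: [31] + [10] -> [10, 31]
  Merge: [29, 50] + [10, 31] -> [10, 29, 31, 50]
  Split: [21, 35, 33, 22] -> [21, 35] and [33, 22]
    Split: [21, 35] -> [21] and [35]
    Merge: [21] + [35] -> [21, 35]
    Split: [33, 22] -> [33] and [22]
    Merge: [33] + [22] -> [22, 33]
  Merge: [21, 35] + [22, 33] -> [21, 22, 33, 35]
Merge: [10, 29, 31, 50] + [21, 22, 33, 35] -> [10, 21, 22, 29, 31, 33, 35, 50]

Final sorted array: [10, 21, 22, 29, 31, 33, 35, 50]

The merge sort proceeds by recursively splitting the array and merging sorted halves.
After all merges, the sorted array is [10, 21, 22, 29, 31, 33, 35, 50].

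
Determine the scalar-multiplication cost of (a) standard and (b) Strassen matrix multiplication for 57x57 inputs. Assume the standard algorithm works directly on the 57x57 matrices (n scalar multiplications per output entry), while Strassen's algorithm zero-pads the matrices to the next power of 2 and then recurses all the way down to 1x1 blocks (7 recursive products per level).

Matrix multiplication for 57x57 matrices:

Strassen's algorithm requires power-of-2 dimensions. Pad 57x57 to 64x64 (next power of 2).

Standard algorithm: 57^3 = 185193 multiplications
Strassen's algorithm: 7^(log2(64)) = 7^6 = 117649 multiplications
Savings: 185193 - 117649 = 67544 multiplications

Standard: 185193 multiplications (57^3). Strassen: 117649 multiplications (7^6, after padding to 64x64). Strassen reduces 8 recursive multiplications to 7 at each level.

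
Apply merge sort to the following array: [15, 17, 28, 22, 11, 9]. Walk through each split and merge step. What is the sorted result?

Merge sort trace:

Split: [15, 17, 28, 22, 11, 9] -> [15, 17, 28] and [22, 11, 9]
  Split: [15, 17, 28] -> [15] and [17, 28]
    Split: [17, 28] -> [17] and [28]
    Merge: [17] + [28] -> [17, 28]
  Merge: [15] + [17, 28] -> [15, 17, 28]
  Split: [22, 11, 9] -> [22] and [11, 9]
    Split: [11, 9] -> [11] and [9]
    Merge: [11] + [9] -> [9, 11]
  Merge: [22] + [9, 11] -> [9, 11, 22]
Merge: [15, 17, 28] + [9, 11, 22] -> [9, 11, 15, 17, 22, 28]

Final sorted array: [9, 11, 15, 17, 22, 28]

The merge sort proceeds by recursively splitting the array and merging sorted halves.
After all merges, the sorted array is [9, 11, 15, 17, 22, 28].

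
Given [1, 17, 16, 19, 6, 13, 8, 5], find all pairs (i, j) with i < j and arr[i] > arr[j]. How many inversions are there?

Finding inversions in [1, 17, 16, 19, 6, 13, 8, 5]:

(1, 2): arr[1]=17 > arr[2]=16
(1, 4): arr[1]=17 > arr[4]=6
(1, 5): arr[1]=17 > arr[5]=13
(1, 6): arr[1]=17 > arr[6]=8
(1, 7): arr[1]=17 > arr[7]=5
(2, 4): arr[2]=16 > arr[4]=6
(2, 5): arr[2]=16 > arr[5]=13
(2, 6): arr[2]=16 > arr[6]=8
(2, 7): arr[2]=16 > arr[7]=5
(3, 4): arr[3]=19 > arr[4]=6
(3, 5): arr[3]=19 > arr[5]=13
(3, 6): arr[3]=19 > arr[6]=8
(3, 7): arr[3]=19 > arr[7]=5
(4, 7): arr[4]=6 > arr[7]=5
(5, 6): arr[5]=13 > arr[6]=8
(5, 7): arr[5]=13 > arr[7]=5
(6, 7): arr[6]=8 > arr[7]=5

Total inversions: 17

The array has 17 inversion(s): (1,2), (1,4), (1,5), (1,6), (1,7), (2,4), (2,5), (2,6), (2,7), (3,4), (3,5), (3,6), (3,7), (4,7), (5,6), (5,7), (6,7). Each pair (i,j) satisfies i < j and arr[i] > arr[j].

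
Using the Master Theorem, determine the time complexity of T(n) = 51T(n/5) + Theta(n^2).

Master Theorem for T(n) = 51T(n/5) + O(n^2):

a = 51, b = 5, c = 2
log_b(a) = log_5(51) = 2.4430

Case 1: c = 2 < log_5(51) = 2.4430
T(n) = O(n^(log_5 51))

For T(n) = 51T(n/5) + O(n^2): log_5(51) = 2.4430. This is Case 1 of the Master Theorem (c < log_b(a), work dominated by leaves), giving O(n^(log_5 51)).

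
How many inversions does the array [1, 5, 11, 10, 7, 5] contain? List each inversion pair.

Finding inversions in [1, 5, 11, 10, 7, 5]:

(2, 3): arr[2]=11 > arr[3]=10
(2, 4): arr[2]=11 > arr[4]=7
(2, 5): arr[2]=11 > arr[5]=5
(3, 4): arr[3]=10 > arr[4]=7
(3, 5): arr[3]=10 > arr[5]=5
(4, 5): arr[4]=7 > arr[5]=5

Total inversions: 6

The array has 6 inversion(s): (2,3), (2,4), (2,5), (3,4), (3,5), (4,5). Each pair (i,j) satisfies i < j and arr[i] > arr[j].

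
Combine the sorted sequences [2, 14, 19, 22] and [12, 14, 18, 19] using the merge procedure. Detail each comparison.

Merging process:

Compare 2 vs 12: take 2 from left. Merged: [2]
Compare 14 vs 12: take 12 from right. Merged: [2, 12]
Compare 14 vs 14: take 14 from left. Merged: [2, 12, 14]
Compare 19 vs 14: take 14 from right. Merged: [2, 12, 14, 14]
Compare 19 vs 18: take 18 from right. Merged: [2, 12, 14, 14, 18]
Compare 19 vs 19: take 19 from left. Merged: [2, 12, 14, 14, 18, 19]
Compare 22 vs 19: take 19 from right. Merged: [2, 12, 14, 14, 18, 19, 19]
Append remaining from left: [22]. Merged: [2, 12, 14, 14, 18, 19, 19, 22]

Final merged array: [2, 12, 14, 14, 18, 19, 19, 22]
Total comparisons: 7

The merged array is [2, 12, 14, 14, 18, 19, 19, 22], requiring 7 comparisons. The merge step runs in O(n) time where n is the total number of elements.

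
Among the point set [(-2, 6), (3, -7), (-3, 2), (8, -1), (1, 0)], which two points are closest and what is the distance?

Computing all pairwise distances among 5 points:

d((-2, 6), (3, -7)) = 13.9284
d((-2, 6), (-3, 2)) = 4.1231 <-- minimum
d((-2, 6), (8, -1)) = 12.2066
d((-2, 6), (1, 0)) = 6.7082
d((3, -7), (-3, 2)) = 10.8167
d((3, -7), (8, -1)) = 7.8102
d((3, -7), (1, 0)) = 7.2801
d((-3, 2), (8, -1)) = 11.4018
d((-3, 2), (1, 0)) = 4.4721
d((8, -1), (1, 0)) = 7.0711

Closest pair: (-2, 6) and (-3, 2) with distance 4.1231

The closest pair is (-2, 6) and (-3, 2) with Euclidean distance 4.1231. For 5 points, brute-force pairwise comparison is shown above. For large n, the divide-and-conquer algorithm (sort by x, recurse on halves, check the dividing strip) achieves O(n log n).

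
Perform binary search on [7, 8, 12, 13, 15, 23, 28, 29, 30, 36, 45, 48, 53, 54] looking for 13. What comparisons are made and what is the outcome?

Binary search for 13 in [7, 8, 12, 13, 15, 23, 28, 29, 30, 36, 45, 48, 53, 54]:

lo=0, hi=13, mid=6, arr[mid]=28 -> 28 > 13, search left half
lo=0, hi=5, mid=2, arr[mid]=12 -> 12 < 13, search right half
lo=3, hi=5, mid=4, arr[mid]=15 -> 15 > 13, search left half
lo=3, hi=3, mid=3, arr[mid]=13 -> Found target at index 3!

Binary search finds 13 at index 3 after 4 comparisons. The search repeatedly halves the search space by comparing with the middle element.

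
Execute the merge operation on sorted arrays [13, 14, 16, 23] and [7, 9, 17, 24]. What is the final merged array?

Merging process:

Compare 13 vs 7: take 7 from right. Merged: [7]
Compare 13 vs 9: take 9 from right. Merged: [7, 9]
Compare 13 vs 17: take 13 from left. Merged: [7, 9, 13]
Compare 14 vs 17: take 14 from left. Merged: [7, 9, 13, 14]
Compare 16 vs 17: take 16 from left. Merged: [7, 9, 13, 14, 16]
Compare 23 vs 17: take 17 from right. Merged: [7, 9, 13, 14, 16, 17]
Compare 23 vs 24: take 23 from left. Merged: [7, 9, 13, 14, 16, 17, 23]
Append remaining from right: [24]. Merged: [7, 9, 13, 14, 16, 17, 23, 24]

Final merged array: [7, 9, 13, 14, 16, 17, 23, 24]
Total comparisons: 7

The merged array is [7, 9, 13, 14, 16, 17, 23, 24], requiring 7 comparisons. The merge step runs in O(n) time where n is the total number of elements.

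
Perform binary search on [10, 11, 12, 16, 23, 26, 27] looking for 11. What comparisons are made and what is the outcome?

Binary search for 11 in [10, 11, 12, 16, 23, 26, 27]:

lo=0, hi=6, mid=3, arr[mid]=16 -> 16 > 11, search left half
lo=0, hi=2, mid=1, arr[mid]=11 -> Found target at index 1!

Binary search finds 11 at index 1 after 2 comparisons. The search repeatedly halves the search space by comparing with the middle element.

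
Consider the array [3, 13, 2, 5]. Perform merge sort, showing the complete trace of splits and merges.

Merge sort trace:

Split: [3, 13, 2, 5] -> [3, 13] and [2, 5]
  Split: [3, 13] -> [3] and [13]
  Merge: [3] + [13] -> [3, 13]
  Split: [2, 5] -> [2] and [5]
  Merge: [2] + [5] -> [2, 5]
Merge: [3, 13] + [2, 5] -> [2, 3, 5, 13]

Final sorted array: [2, 3, 5, 13]

The merge sort proceeds by recursively splitting the array and merging sorted halves.
After all merges, the sorted array is [2, 3, 5, 13].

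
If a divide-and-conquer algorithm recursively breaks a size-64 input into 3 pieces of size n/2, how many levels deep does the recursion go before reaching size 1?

For divide and conquer with division factor 2:

Problem sizes at each level:
Level 0: 64
Level 1: 32
Level 2: 16
Level 3: 8
Level 4: 4
Level 5: 2
Level 6: 1

The root is level 0 and the size-1 base case is level 6 (the tree spans levels 0 through 6, i.e. 7 levels counting the root), so the depth is the number of divisions: log_2(64) = 6

The recursion tree depth is log_2(64) = 6. At each level, the problem size is divided by 2, so it takes 6 divisions to reduce to a base case of size 1. The algorithm makes 3 recursive calls at each level.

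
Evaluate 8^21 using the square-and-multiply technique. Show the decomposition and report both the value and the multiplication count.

Computing 8^21 by squaring (build up from 8^1; each line after the first costs one multiplication):

8^1 = 8
8^2 = (8^1)^2 = 8^2 = 64
8^4 = (8^2)^2 = 64^2 = 4096
8^5 = 8 * 8^4 = 8 * 4096 = 32768
8^10 = (8^5)^2 = 32768^2 = 1073741824
8^20 = (8^10)^2 = 1073741824^2 = 1152921504606846976
8^21 = 8 * 8^20 = 8 * 1152921504606846976 = 9223372036854775808

Result: 9223372036854775808
Multiplications needed: 6 (6 lines after 8^1)

8^21 = 9223372036854775808. Using exponentiation by squaring, this requires 6 multiplications. The key idea: if the exponent is even, square the half-power; if odd, multiply by the base once.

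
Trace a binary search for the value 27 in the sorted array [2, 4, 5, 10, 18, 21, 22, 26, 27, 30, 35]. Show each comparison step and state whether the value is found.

Binary search for 27 in [2, 4, 5, 10, 18, 21, 22, 26, 27, 30, 35]:

lo=0, hi=10, mid=5, arr[mid]=21 -> 21 < 27, search right half
lo=6, hi=10, mid=8, arr[mid]=27 -> Found target at index 8!

Binary search finds 27 at index 8 after 2 comparisons. The search repeatedly halves the search space by comparing with the middle element.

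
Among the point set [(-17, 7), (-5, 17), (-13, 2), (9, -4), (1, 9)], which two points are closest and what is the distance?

Computing all pairwise distances among 5 points:

d((-17, 7), (-5, 17)) = 15.6205
d((-17, 7), (-13, 2)) = 6.4031 <-- minimum
d((-17, 7), (9, -4)) = 28.2312
d((-17, 7), (1, 9)) = 18.1108
d((-5, 17), (-13, 2)) = 17.0
d((-5, 17), (9, -4)) = 25.2389
d((-5, 17), (1, 9)) = 10.0
d((-13, 2), (9, -4)) = 22.8035
d((-13, 2), (1, 9)) = 15.6525
d((9, -4), (1, 9)) = 15.2643

Closest pair: (-17, 7) and (-13, 2) with distance 6.4031

The closest pair is (-17, 7) and (-13, 2) with Euclidean distance 6.4031. For 5 points, brute-force pairwise comparison is shown above. For large n, the divide-and-conquer algorithm (sort by x, recurse on halves, check the dividing strip) achieves O(n log n).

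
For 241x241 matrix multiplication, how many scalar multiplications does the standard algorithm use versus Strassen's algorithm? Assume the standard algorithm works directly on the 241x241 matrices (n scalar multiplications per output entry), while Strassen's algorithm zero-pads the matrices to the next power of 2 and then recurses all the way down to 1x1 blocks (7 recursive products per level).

Matrix multiplication for 241x241 matrices:

Strassen's algorithm requires power-of-2 dimensions. Pad 241x241 to 256x256 (next power of 2).

Standard algorithm: 241^3 = 13997521 multiplications
Strassen's algorithm: 7^(log2(256)) = 7^8 = 5764801 multiplications
Savings: 13997521 - 5764801 = 8232720 multiplications

Standard: 13997521 multiplications (241^3). Strassen: 5764801 multiplications (7^8, after padding to 256x256). Strassen reduces 8 recursive multiplications to 7 at each level.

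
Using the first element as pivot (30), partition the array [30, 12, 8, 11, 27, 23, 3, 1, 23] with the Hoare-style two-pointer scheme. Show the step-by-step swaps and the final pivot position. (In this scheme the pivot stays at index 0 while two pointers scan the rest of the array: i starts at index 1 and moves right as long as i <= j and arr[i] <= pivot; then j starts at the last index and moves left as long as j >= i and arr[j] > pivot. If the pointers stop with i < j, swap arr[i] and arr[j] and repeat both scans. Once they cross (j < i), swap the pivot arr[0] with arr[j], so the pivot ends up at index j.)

Hoare-style two-pointer partition with pivot = 30:

Initial array: [30, 12, 8, 11, 27, 23, 3, 1, 23]

Pointers start at i = 1, j = 8.
i ends at 9, j ends at 8: the pointers have crossed (j < i), so scanning stops.

Swap pivot arr[0] with arr[8] to place pivot at position 8: [23, 12, 8, 11, 27, 23, 3, 1, 30]
Pivot position: 8

After partitioning with pivot 30, the array becomes [23, 12, 8, 11, 27, 23, 3, 1, 30]. The pivot is placed at index 8. All elements to the left of the pivot are <= 30, and all elements to the right are > 30.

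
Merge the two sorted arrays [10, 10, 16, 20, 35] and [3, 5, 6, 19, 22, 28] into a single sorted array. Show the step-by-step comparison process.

Merging process:

Compare 10 vs 3: take 3 from right. Merged: [3]
Compare 10 vs 5: take 5 from right. Merged: [3, 5]
Compare 10 vs 6: take 6 from right. Merged: [3, 5, 6]
Compare 10 vs 19: take 10 from left. Merged: [3, 5, 6, 10]
Compare 10 vs 19: take 10 from left. Merged: [3, 5, 6, 10, 10]
Compare 16 vs 19: take 16 from left. Merged: [3, 5, 6, 10, 10, 16]
Compare 20 vs 19: take 19 from right. Merged: [3, 5, 6, 10, 10, 16, 19]
Compare 20 vs 22: take 20 from left. Merged: [3, 5, 6, 10, 10, 16, 19, 20]
Compare 35 vs 22: take 22 from right. Merged: [3, 5, 6, 10, 10, 16, 19, 20, 22]
Compare 35 vs 28: take 28 from right. Merged: [3, 5, 6, 10, 10, 16, 19, 20, 22, 28]
Append remaining from left: [35]. Merged: [3, 5, 6, 10, 10, 16, 19, 20, 22, 28, 35]

Final merged array: [3, 5, 6, 10, 10, 16, 19, 20, 22, 28, 35]
Total comparisons: 10

The merged array is [3, 5, 6, 10, 10, 16, 19, 20, 22, 28, 35], requiring 10 comparisons. The merge step runs in O(n) time where n is the total number of elements.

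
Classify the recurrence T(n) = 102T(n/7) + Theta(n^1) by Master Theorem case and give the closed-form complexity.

Master Theorem for T(n) = 102T(n/7) + O(n^1):

a = 102, b = 7, c = 1
log_b(a) = log_7(102) = 2.3768

Case 1: c = 1 < log_7(102) = 2.3768
T(n) = O(n^(log_7 102))

For T(n) = 102T(n/7) + O(n^1): log_7(102) = 2.3768. This is Case 1 of the Master Theorem (c < log_b(a), work dominated by leaves), giving O(n^(log_7 102)).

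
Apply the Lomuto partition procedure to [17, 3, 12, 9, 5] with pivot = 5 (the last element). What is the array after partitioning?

Lomuto partition with pivot = 5:

Initial array: [17, 3, 12, 9, 5]

arr[0]=17 > 5: no swap
arr[1]=3 <= 5: swap with position 0, array becomes [3, 17, 12, 9, 5]
arr[2]=12 > 5: no swap
arr[3]=9 > 5: no swap

Place pivot at position 1: [3, 5, 12, 9, 17]
Pivot position: 1

After partitioning with pivot 5, the array becomes [3, 5, 12, 9, 17]. The pivot is placed at index 1. All elements to the left of the pivot are <= 5, and all elements to the right are > 5.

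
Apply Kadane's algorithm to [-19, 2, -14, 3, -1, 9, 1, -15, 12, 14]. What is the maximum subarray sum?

Using Kadane's algorithm on [-19, 2, -14, 3, -1, 9, 1, -15, 12, 14]:

Scanning through the array:
Position 1 (value 2): max_ending_here = 2, max_so_far = 2
Position 2 (value -14): max_ending_here = -12, max_so_far = 2
Position 3 (value 3): max_ending_here = 3, max_so_far = 3
Position 4 (value -1): max_ending_here = 2, max_so_far = 3
Position 5 (value 9): max_ending_here = 11, max_so_far = 11
Position 6 (value 1): max_ending_here = 12, max_so_far = 12
Position 7 (value -15): max_ending_here = -3, max_so_far = 12
Position 8 (value 12): max_ending_here = 12, max_so_far = 12
Position 9 (value 14): max_ending_here = 26, max_so_far = 26

Maximum subarray: [12, 14]
Maximum sum: 26

The maximum subarray is [12, 14] with sum 26. This subarray runs from index 8 to index 9.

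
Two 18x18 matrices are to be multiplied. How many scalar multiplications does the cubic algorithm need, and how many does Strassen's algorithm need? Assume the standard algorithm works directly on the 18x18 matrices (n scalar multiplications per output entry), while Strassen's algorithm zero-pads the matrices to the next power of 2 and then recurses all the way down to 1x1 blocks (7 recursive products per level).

Matrix multiplication for 18x18 matrices:

Strassen's algorithm requires power-of-2 dimensions. Pad 18x18 to 32x32 (next power of 2).

Standard algorithm: 18^3 = 5832 multiplications
Strassen's algorithm: 7^(log2(32)) = 7^5 = 16807 multiplications
Difference: 5832 - 16807 = -10975 (Strassen uses MORE here due to padding overhead — for small or just-over-power-of-2 n, padding can outweigh the per-level savings)

Standard: 5832 multiplications (18^3). Strassen: 16807 multiplications (7^5, after padding to 32x32). Strassen reduces 8 recursive multiplications to 7 at each level.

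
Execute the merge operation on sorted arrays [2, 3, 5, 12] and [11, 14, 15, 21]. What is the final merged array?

Merging process:

Compare 2 vs 11: take 2 from left. Merged: [2]
Compare 3 vs 11: take 3 from left. Merged: [2, 3]
Compare 5 vs 11: take 5 from left. Merged: [2, 3, 5]
Compare 12 vs 11: take 11 from right. Merged: [2, 3, 5, 11]
Compare 12 vs 14: take 12 from left. Merged: [2, 3, 5, 11, 12]
Append remaining from right: [14, 15, 21]. Merged: [2, 3, 5, 11, 12, 14, 15, 21]

Final merged array: [2, 3, 5, 11, 12, 14, 15, 21]
Total comparisons: 5

The merged array is [2, 3, 5, 11, 12, 14, 15, 21], requiring 5 comparisons. The merge step runs in O(n) time where n is the total number of elements.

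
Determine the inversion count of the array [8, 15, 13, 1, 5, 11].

Finding inversions in [8, 15, 13, 1, 5, 11]:

(0, 3): arr[0]=8 > arr[3]=1
(0, 4): arr[0]=8 > arr[4]=5
(1, 2): arr[1]=15 > arr[2]=13
(1, 3): arr[1]=15 > arr[3]=1
(1, 4): arr[1]=15 > arr[4]=5
(1, 5): arr[1]=15 > arr[5]=11
(2, 3): arr[2]=13 > arr[3]=1
(2, 4): arr[2]=13 > arr[4]=5
(2, 5): arr[2]=13 > arr[5]=11

Total inversions: 9

The array has 9 inversion(s): (0,3), (0,4), (1,2), (1,3), (1,4), (1,5), (2,3), (2,4), (2,5). Each pair (i,j) satisfies i < j and arr[i] > arr[j].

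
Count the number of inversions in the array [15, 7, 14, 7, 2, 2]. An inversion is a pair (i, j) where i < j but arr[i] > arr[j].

Finding inversions in [15, 7, 14, 7, 2, 2]:

(0, 1): arr[0]=15 > arr[1]=7
(0, 2): arr[0]=15 > arr[2]=14
(0, 3): arr[0]=15 > arr[3]=7
(0, 4): arr[0]=15 > arr[4]=2
(0, 5): arr[0]=15 > arr[5]=2
(1, 4): arr[1]=7 > arr[4]=2
(1, 5): arr[1]=7 > arr[5]=2
(2, 3): arr[2]=14 > arr[3]=7
(2, 4): arr[2]=14 > arr[4]=2
(2, 5): arr[2]=14 > arr[5]=2
(3, 4): arr[3]=7 > arr[4]=2
(3, 5): arr[3]=7 > arr[5]=2

Total inversions: 12

The array has 12 inversion(s): (0,1), (0,2), (0,3), (0,4), (0,5), (1,4), (1,5), (2,3), (2,4), (2,5), (3,4), (3,5). Each pair (i,j) satisfies i < j and arr[i] > arr[j].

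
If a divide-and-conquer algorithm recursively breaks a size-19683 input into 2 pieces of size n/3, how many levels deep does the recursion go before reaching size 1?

For divide and conquer with division factor 3:

Problem sizes at each level:
Level 0: 19683
Level 1: 6561
Level 2: 2187
Level 3: 729
Level 4: 243
Level 5: 81
Level 6: 27
Level 7: 9
Level 8: 3
Level 9: 1

The root is level 0 and the size-1 base case is level 9 (the tree spans levels 0 through 9, i.e. 10 levels counting the root), so the depth is the number of divisions: log_3(19683) = 9

The recursion tree depth is log_3(19683) = 9. At each level, the problem size is divided by 3, so it takes 9 divisions to reduce to a base case of size 1. The algorithm makes 2 recursive calls at each level.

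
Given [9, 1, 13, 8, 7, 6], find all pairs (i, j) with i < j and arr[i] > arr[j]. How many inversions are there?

Finding inversions in [9, 1, 13, 8, 7, 6]:

(0, 1): arr[0]=9 > arr[1]=1
(0, 3): arr[0]=9 > arr[3]=8
(0, 4): arr[0]=9 > arr[4]=7
(0, 5): arr[0]=9 > arr[5]=6
(2, 3): arr[2]=13 > arr[3]=8
(2, 4): arr[2]=13 > arr[4]=7
(2, 5): arr[2]=13 > arr[5]=6
(3, 4): arr[3]=8 > arr[4]=7
(3, 5): arr[3]=8 > arr[5]=6
(4, 5): arr[4]=7 > arr[5]=6

Total inversions: 10

The array has 10 inversion(s): (0,1), (0,3), (0,4), (0,5), (2,3), (2,4), (2,5), (3,4), (3,5), (4,5). Each pair (i,j) satisfies i < j and arr[i] > arr[j].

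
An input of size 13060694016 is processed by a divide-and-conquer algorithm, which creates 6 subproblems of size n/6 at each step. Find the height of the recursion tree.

For divide and conquer with division factor 6:

Problem sizes at each level:
Level 0: 13060694016
Level 1: 2176782336
Level 2: 362797056
Level 3: 60466176
Level 4: 10077696
Level 5: 1679616
Level 6: 279936
Level 7: 46656
Level 8: 7776
Level 9: 1296
Level 10: 216
Level 11: 36
Level 12: 6
Level 13: 1

The root is level 0 and the size-1 base case is level 13 (the tree spans levels 0 through 13, i.e. 14 levels counting the root), so the depth is the number of divisions: log_6(13060694016) = 13

The recursion tree depth is log_6(13060694016) = 13. At each level, the problem size is divided by 6, so it takes 13 divisions to reduce to a base case of size 1. The algorithm makes 6 recursive calls at each level.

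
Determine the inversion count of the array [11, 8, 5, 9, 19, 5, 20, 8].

Finding inversions in [11, 8, 5, 9, 19, 5, 20, 8]:

(0, 1): arr[0]=11 > arr[1]=8
(0, 2): arr[0]=11 > arr[2]=5
(0, 3): arr[0]=11 > arr[3]=9
(0, 5): arr[0]=11 > arr[5]=5
(0, 7): arr[0]=11 > arr[7]=8
(1, 2): arr[1]=8 > arr[2]=5
(1, 5): arr[1]=8 > arr[5]=5
(3, 5): arr[3]=9 > arr[5]=5
(3, 7): arr[3]=9 > arr[7]=8
(4, 5): arr[4]=19 > arr[5]=5
(4, 7): arr[4]=19 > arr[7]=8
(6, 7): arr[6]=20 > arr[7]=8

Total inversions: 12

The array has 12 inversion(s): (0,1), (0,2), (0,3), (0,5), (0,7), (1,2), (1,5), (3,5), (3,7), (4,5), (4,7), (6,7). Each pair (i,j) satisfies i < j and arr[i] > arr[j].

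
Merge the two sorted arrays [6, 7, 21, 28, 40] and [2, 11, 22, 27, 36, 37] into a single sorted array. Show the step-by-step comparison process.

Merging process:

Compare 6 vs 2: take 2 from right. Merged: [2]
Compare 6 vs 11: take 6 from left. Merged: [2, 6]
Compare 7 vs 11: take 7 from left. Merged: [2, 6, 7]
Compare 21 vs 11: take 11 from right. Merged: [2, 6, 7, 11]
Compare 21 vs 22: take 21 from left. Merged: [2, 6, 7, 11, 21]
Compare 28 vs 22: take 22 from right. Merged: [2, 6, 7, 11, 21, 22]
Compare 28 vs 27: take 27 from right. Merged: [2, 6, 7, 11, 21, 22, 27]
Compare 28 vs 36: take 28 from left. Merged: [2, 6, 7, 11, 21, 22, 27, 28]
Compare 40 vs 36: take 36 from right. Merged: [2, 6, 7, 11, 21, 22, 27, 28, 36]
Compare 40 vs 37: take 37 from right. Merged: [2, 6, 7, 11, 21, 22, 27, 28, 36, 37]
Append remaining from left: [40]. Merged: [2, 6, 7, 11, 21, 22, 27, 28, 36, 37, 40]

Final merged array: [2, 6, 7, 11, 21, 22, 27, 28, 36, 37, 40]
Total comparisons: 10

The merged array is [2, 6, 7, 11, 21, 22, 27, 28, 36, 37, 40], requiring 10 comparisons. The merge step runs in O(n) time where n is the total number of elements.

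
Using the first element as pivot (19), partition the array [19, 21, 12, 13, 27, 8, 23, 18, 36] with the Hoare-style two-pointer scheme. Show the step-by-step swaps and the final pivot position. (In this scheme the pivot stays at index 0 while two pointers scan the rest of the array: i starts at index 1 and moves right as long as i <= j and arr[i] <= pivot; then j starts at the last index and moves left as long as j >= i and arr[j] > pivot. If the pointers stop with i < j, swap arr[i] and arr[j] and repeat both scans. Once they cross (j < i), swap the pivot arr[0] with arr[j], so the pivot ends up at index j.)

Hoare-style two-pointer partition with pivot = 19:

Initial array: [19, 21, 12, 13, 27, 8, 23, 18, 36]

Pointers start at i = 1, j = 8.
i stops at index 1 (arr[1]=21 > 19), j stops at index 7 (arr[7]=18 <= 19): swap arr[1] and arr[7], array becomes [19, 18, 12, 13, 27, 8, 23, 21, 36]
i stops at index 4 (arr[4]=27 > 19), j stops at index 5 (arr[5]=8 <= 19): swap arr[4] and arr[5], array becomes [19, 18, 12, 13, 8, 27, 23, 21, 36]
i ends at 5, j ends at 4: the pointers have crossed (j < i), so scanning stops.

Swap pivot arr[0] with arr[4] to place pivot at position 4: [8, 18, 12, 13, 19, 27, 23, 21, 36]
Pivot position: 4

After partitioning with pivot 19, the array becomes [8, 18, 12, 13, 19, 27, 23, 21, 36]. The pivot is placed at index 4. All elements to the left of the pivot are <= 19, and all elements to the right are > 19.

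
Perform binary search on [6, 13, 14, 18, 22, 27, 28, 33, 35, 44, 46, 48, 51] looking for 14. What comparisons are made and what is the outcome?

Binary search for 14 in [6, 13, 14, 18, 22, 27, 28, 33, 35, 44, 46, 48, 51]:

lo=0, hi=12, mid=6, arr[mid]=28 -> 28 > 14, search left half
lo=0, hi=5, mid=2, arr[mid]=14 -> Found target at index 2!

Binary search finds 14 at index 2 after 2 comparisons. The search repeatedly halves the search space by comparing with the middle element.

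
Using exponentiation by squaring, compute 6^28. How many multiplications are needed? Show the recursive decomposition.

Computing 6^28 by squaring (build up from 6^1; each line after the first costs one multiplication):

6^1 = 6
6^2 = (6^1)^2 = 6^2 = 36
6^3 = 6 * 6^2 = 6 * 36 = 216
6^6 = (6^3)^2 = 216^2 = 46656
6^7 = 6 * 6^6 = 6 * 46656 = 279936
6^14 = (6^7)^2 = 279936^2 = 78364164096
6^28 = (6^14)^2 = 78364164096^2 = 6140942214464815497216

Result: 6140942214464815497216
Multiplications needed: 6 (6 lines after 6^1)

6^28 = 6140942214464815497216. Using exponentiation by squaring, this requires 6 multiplications. The key idea: if the exponent is even, square the half-power; if odd, multiply by the base once.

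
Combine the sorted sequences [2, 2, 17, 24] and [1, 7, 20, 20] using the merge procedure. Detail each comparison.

Merging process:

Compare 2 vs 1: take 1 from right. Merged: [1]
Compare 2 vs 7: take 2 from left. Merged: [1, 2]
Compare 2 vs 7: take 2 from left. Merged: [1, 2, 2]
Compare 17 vs 7: take 7 from right. Merged: [1, 2, 2, 7]
Compare 17 vs 20: take 17 from left. Merged: [1, 2, 2, 7, 17]
Compare 24 vs 20: take 20 from right. Merged: [1, 2, 2, 7, 17, 20]
Compare 24 vs 20: take 20 from right. Merged: [1, 2, 2, 7, 17, 20, 20]
Append remaining from left: [24]. Merged: [1, 2, 2, 7, 17, 20, 20, 24]

Final merged array: [1, 2, 2, 7, 17, 20, 20, 24]
Total comparisons: 7

The merged array is [1, 2, 2, 7, 17, 20, 20, 24], requiring 7 comparisons. The merge step runs in O(n) time where n is the total number of elements.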